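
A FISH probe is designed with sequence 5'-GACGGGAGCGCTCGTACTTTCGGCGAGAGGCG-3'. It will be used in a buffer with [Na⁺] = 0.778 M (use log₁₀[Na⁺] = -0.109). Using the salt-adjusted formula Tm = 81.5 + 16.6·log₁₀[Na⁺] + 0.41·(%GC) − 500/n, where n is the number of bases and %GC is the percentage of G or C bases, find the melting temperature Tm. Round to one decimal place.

Length n = 32. A=5, T=5, G=14, C=8
G+C = 22, so %GC = 22/32 × 100 = 68.75%
Salt term: 16.6 × (-0.109) = -1.809
GC term: 0.41 × 68.75 = 28.188; length term: −500/32 = −15.625
Tm = 81.5 + (-1.809) + 28.188 − 15.625 = 92.254 → 92.3°C

92.3°C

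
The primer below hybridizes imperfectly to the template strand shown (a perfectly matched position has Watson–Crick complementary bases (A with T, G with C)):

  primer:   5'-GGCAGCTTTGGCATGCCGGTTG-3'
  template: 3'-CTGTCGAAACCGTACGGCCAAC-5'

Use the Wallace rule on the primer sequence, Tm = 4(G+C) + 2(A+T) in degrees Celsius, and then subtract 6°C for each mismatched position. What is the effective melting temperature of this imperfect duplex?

66°C

Primer base counts: A=2, T=6, G=9, C=5 → A+T=8, G+C=14
Perfect-match Tm = 2(8) + 4(14) = 16 + 56 = 72°C
Mismatches (positions where the bases are not complementary): 1 (at position 2)
Effective Tm = 72 − 1×6 = 72 − 6 = 66°C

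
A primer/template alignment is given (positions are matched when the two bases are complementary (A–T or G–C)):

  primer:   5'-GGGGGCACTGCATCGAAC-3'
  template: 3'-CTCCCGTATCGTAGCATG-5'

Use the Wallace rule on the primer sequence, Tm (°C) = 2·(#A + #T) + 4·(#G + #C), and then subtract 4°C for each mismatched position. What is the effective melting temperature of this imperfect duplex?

Primer base counts: A=4, T=2, G=7, C=5 → A+T=6, G+C=12
Perfect-match Tm = 2(6) + 4(12) = 12 + 48 = 60°C
Mismatches (positions where the bases are not complementary): 4 (at positions 2, 8, 9, 16)
Effective Tm = 60 − 4×4 = 60 − 16 = 44°C

44°C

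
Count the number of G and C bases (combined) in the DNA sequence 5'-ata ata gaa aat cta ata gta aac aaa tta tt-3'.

4

Base counts: T=10, A=18, G=2, C=2
Total G or C: 2 + 2 = 4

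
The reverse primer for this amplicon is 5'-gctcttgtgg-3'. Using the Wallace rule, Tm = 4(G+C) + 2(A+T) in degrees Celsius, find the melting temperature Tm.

32°C

A=0, G=4, C=2, T=4
AT pairs contribute 4, GC pairs contribute 6.
Tm = 2×4 + 4×6 = 32°C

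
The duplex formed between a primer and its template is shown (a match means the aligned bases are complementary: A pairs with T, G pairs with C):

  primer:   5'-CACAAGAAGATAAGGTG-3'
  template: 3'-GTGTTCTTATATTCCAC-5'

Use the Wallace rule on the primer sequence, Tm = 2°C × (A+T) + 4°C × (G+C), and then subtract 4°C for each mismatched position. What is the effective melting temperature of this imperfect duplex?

44°C

Primer base counts: A=8, T=2, G=5, C=2 → A+T=10, G+C=7
Perfect-match Tm = 2(10) + 4(7) = 20 + 28 = 48°C
Mismatches (positions where the bases are not complementary): 1 (at position 9)
Effective Tm = 48 − 1×4 = 48 − 4 = 44°C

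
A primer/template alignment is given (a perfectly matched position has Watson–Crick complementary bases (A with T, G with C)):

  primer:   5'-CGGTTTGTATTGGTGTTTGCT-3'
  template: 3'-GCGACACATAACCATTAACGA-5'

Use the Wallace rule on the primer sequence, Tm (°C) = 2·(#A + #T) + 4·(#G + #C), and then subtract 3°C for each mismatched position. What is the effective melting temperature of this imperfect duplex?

Primer base counts: A=1, T=11, G=7, C=2 → A+T=12, G+C=9
Perfect-match Tm = 2(12) + 4(9) = 24 + 36 = 60°C
Mismatches (positions where the bases are not complementary): 4 (at positions 3, 5, 15, 16)
Effective Tm = 60 − 4×3 = 60 − 12 = 48°C

48°C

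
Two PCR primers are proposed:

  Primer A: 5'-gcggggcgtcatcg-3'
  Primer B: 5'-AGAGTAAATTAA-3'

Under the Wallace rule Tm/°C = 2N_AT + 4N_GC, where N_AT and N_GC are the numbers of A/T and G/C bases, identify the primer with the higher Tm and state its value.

Primer A: A+T=3, G+C=11 → Tm = 2(3)+4(11) = 50°C
Primer B: A+T=10, G+C=2 → Tm = 2(10)+4(2) = 28°C
50°C vs 28°C → primer A is higher.

Primer A, 50°C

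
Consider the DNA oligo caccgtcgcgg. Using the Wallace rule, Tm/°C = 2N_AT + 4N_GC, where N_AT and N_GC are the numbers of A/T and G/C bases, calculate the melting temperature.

Counting bases: C=5, A=1, T=1, G=4
So N_AT = 2 and N_GC = 9.
Tm = 2×2 + 4×9 = 40°C

40°C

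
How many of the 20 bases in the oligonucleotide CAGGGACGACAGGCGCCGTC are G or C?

G=8, A=4, T=1, C=7
G+C = 8 + 7 = 15

15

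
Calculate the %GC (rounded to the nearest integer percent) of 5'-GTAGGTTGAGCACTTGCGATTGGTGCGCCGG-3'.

Base counts: G=13, T=8, A=4, C=6
G+C = 13 + 6 = 19 out of 31 bases
%GC = 19/31 × 100 = 61.29% ≈ 61%

61%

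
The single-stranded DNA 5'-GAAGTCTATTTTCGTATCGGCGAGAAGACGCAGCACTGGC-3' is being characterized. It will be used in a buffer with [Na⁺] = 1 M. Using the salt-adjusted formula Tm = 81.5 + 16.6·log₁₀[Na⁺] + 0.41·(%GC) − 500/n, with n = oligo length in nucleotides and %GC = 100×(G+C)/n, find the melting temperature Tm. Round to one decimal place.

90.5°C

Length n = 40. Scanning the sequence gives A=10, G=12, C=9, T=9.
G+C = 21, so %GC = 21/40 × 100 = 52.5%
Salt term: 16.6 × (0) = 0
GC term: 0.41 × 52.5 = 21.525; length term: −500/40 = −12.5
Tm = 81.5 + (0) + 21.525 − 12.5 = 90.525 → 90.5°C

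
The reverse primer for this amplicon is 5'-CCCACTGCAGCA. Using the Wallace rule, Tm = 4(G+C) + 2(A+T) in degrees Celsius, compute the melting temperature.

40°C

Base counts: G=2, A=3, C=6, T=1
So N_AT = 4 and N_GC = 8.
Tm = 2(4) + 4(8) = 8 + 32 = 40°C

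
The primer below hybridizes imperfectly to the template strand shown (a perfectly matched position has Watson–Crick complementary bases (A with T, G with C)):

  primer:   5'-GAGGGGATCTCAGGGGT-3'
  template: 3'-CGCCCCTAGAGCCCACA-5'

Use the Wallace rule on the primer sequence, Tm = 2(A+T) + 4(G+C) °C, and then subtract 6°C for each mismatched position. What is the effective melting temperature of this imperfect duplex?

Primer base counts: A=3, T=3, G=9, C=2 → A+T=6, G+C=11
Perfect-match Tm = 2(6) + 4(11) = 12 + 44 = 56°C
Mismatches (positions where the bases are not complementary): 3 (at positions 2, 12, 15)
Effective Tm = 56 − 3×6 = 56 − 18 = 38°C

38°C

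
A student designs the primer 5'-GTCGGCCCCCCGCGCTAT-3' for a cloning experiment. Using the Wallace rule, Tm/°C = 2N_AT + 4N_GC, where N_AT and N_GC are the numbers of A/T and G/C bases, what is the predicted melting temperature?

Counting bases: G=5, C=9, A=1, T=3
A+T = 4, G+C = 14
Tm = 2×4 + 4×14 = 64°C

64°C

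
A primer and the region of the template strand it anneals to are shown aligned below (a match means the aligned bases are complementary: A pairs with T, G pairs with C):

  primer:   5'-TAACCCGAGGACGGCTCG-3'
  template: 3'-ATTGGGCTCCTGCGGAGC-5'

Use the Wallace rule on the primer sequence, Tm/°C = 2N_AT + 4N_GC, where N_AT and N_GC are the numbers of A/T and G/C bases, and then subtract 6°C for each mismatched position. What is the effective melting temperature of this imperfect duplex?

Primer base counts: A=4, T=2, G=6, C=6 → A+T=6, G+C=12
Perfect-match Tm = 2(6) + 4(12) = 12 + 48 = 60°C
Mismatches (positions where the bases are not complementary): 1 (at position 14)
Effective Tm = 60 − 1×6 = 60 − 6 = 54°C

54°C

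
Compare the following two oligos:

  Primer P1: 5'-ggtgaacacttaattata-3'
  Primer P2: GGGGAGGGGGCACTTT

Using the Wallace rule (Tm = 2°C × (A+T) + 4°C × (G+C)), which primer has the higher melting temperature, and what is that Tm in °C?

Primer P1: A+T=13, G+C=5 → Tm = 2(13)+4(5) = 46°C
Primer P2: A+T=5, G+C=11 → Tm = 2(5)+4(11) = 54°C
46°C vs 54°C → primer P2 is higher.

Primer P2, 54°C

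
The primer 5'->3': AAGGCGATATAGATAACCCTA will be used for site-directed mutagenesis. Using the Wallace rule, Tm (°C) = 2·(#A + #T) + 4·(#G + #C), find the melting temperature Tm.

Scanning the sequence gives A=9, G=4, C=4, T=4.
So N_AT = 13 and N_GC = 8.
Tm = 2×13 + 4×8 = 58°C

58°C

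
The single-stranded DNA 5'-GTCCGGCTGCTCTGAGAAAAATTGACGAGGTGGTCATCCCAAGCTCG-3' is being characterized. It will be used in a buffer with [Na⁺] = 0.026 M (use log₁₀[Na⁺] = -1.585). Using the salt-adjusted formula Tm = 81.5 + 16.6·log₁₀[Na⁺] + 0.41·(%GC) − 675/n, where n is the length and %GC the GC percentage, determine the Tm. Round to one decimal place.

Length n = 47. C=12, A=11, G=14, T=10
G+C = 26, so %GC = 26/47 × 100 = 55.319%
Salt term: 16.6 × (-1.585) = -26.311
GC term: 0.41 × 55.319 = 22.681; length term: −675/47 = −14.362
Tm = 81.5 + (-26.311) + 22.681 − 14.362 = 63.508 → 63.5°C

63.5°C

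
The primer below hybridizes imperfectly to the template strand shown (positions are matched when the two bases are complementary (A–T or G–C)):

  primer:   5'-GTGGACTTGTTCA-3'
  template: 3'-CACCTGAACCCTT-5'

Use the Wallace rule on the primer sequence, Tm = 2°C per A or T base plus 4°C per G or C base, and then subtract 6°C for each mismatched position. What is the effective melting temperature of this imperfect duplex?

Primer base counts: A=2, T=5, G=4, C=2 → A+T=7, G+C=6
Perfect-match Tm = 2(7) + 4(6) = 14 + 24 = 38°C
Mismatches (positions where the bases are not complementary): 3 (at positions 10, 11, 12)
Effective Tm = 38 − 3×6 = 38 − 18 = 20°C

20°C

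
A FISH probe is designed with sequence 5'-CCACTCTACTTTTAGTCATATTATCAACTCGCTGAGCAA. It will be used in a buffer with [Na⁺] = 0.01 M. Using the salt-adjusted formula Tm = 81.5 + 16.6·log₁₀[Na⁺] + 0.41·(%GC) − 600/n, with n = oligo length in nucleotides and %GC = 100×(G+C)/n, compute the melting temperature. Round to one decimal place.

Length n = 39. Scanning the sequence gives A=11, C=11, G=4, T=13.
G+C = 15, so %GC = 15/39 × 100 = 38.462%
Salt term: 16.6 × (-2) = -33.2
GC term: 0.41 × 38.462 = 15.769; length term: −600/39 = −15.385
Tm = 81.5 + (-33.2) + 15.769 − 15.385 = 48.684 → 48.7°C

48.7°C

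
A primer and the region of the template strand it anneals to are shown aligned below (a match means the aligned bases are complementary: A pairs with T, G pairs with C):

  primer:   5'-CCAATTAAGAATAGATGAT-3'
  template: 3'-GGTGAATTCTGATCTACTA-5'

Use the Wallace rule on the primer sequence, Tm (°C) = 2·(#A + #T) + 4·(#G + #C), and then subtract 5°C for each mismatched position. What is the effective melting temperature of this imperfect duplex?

38°C

Primer base counts: A=9, T=5, G=3, C=2 → A+T=14, G+C=5
Perfect-match Tm = 2(14) + 4(5) = 28 + 20 = 48°C
Mismatches (positions where the bases are not complementary): 2 (at positions 4, 11)
Effective Tm = 48 − 2×5 = 48 − 10 = 38°C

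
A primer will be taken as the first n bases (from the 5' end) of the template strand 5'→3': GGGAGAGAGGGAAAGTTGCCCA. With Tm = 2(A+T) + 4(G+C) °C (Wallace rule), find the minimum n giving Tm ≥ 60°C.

First 18 bases: GGGAGAGAGGGAAAGTTG → Tm = 56°C (< 60°C)
First 19 bases: GGGAGAGAGGGAAAGTTGC → Tm = 60°C (≥ 60°C)
Each additional base adds 2°C (A/T) or 4°C (G/C), so Tm is non-decreasing in n; n = 19 is the first length to reach 60°C.

n = 19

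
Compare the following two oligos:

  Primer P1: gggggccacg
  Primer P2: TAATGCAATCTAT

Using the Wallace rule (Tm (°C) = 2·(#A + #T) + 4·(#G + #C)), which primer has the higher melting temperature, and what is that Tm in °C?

Primer P1, 38°C

Primer P1: A+T=1, G+C=9 → Tm = 2(1)+4(9) = 38°C
Primer P2: A+T=10, G+C=3 → Tm = 2(10)+4(3) = 32°C
38°C vs 32°C → primer P1 is higher.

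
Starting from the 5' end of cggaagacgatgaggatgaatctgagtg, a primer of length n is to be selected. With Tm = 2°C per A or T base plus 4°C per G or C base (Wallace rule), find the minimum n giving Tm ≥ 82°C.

n = 28

First 27 bases: CGGAAGACGATGAGGATGAATCTGAGT → Tm = 80°C (< 82°C)
First 28 bases: CGGAAGACGATGAGGATGAATCTGAGTG → Tm = 84°C (≥ 82°C)
Since every base adds ≥2°C, Tm only increases with n, so the threshold is first crossed at n = 28.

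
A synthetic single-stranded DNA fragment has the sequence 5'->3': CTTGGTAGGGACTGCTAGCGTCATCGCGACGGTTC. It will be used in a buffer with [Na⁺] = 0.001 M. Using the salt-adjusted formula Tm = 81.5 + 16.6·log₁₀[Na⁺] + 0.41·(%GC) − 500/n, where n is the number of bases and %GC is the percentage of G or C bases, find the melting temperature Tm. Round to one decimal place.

42.0°C

Length n = 35. Base counts: G=12, T=9, C=9, A=5
G+C = 21, so %GC = 21/35 × 100 = 60%
Salt term: 16.6 × (-3) = -49.8
GC term: 0.41 × 60 = 24.6; length term: −500/35 = −14.286
Tm = 81.5 + (-49.8) + 24.6 − 14.286 = 42.014 → 42.0°C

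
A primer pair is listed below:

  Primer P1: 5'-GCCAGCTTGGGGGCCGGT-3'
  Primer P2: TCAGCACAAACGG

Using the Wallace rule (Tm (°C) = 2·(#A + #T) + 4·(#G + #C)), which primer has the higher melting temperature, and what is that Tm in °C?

Primer P1, 64°C

Primer P1: A+T=4, G+C=14 → Tm = 2(4)+4(14) = 64°C
Primer P2: A+T=6, G+C=7 → Tm = 2(6)+4(7) = 40°C
64°C vs 40°C → primer P1 is higher.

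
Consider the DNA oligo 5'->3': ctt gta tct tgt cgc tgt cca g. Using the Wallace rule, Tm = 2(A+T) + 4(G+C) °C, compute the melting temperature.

66°C

C=6, T=9, G=5, A=2
So N_AT = 11 and N_GC = 11.
Tm = 2×11 + 4×11 = 66°C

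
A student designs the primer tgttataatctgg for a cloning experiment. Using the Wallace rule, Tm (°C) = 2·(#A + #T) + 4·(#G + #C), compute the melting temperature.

34°C

Scanning the sequence gives C=1, G=3, T=6, A=3.
So N_AT = 9 and N_GC = 4.
Tm = 4·4 + 2·9 = 16 + 18 = 34°C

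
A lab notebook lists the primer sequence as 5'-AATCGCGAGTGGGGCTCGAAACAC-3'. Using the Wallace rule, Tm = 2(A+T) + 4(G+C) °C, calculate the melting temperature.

76°C

Base counts: T=3, C=6, G=8, A=7
So N_AT = 10 and N_GC = 14.
Tm = 4·14 + 2·10 = 56 + 20 = 76°C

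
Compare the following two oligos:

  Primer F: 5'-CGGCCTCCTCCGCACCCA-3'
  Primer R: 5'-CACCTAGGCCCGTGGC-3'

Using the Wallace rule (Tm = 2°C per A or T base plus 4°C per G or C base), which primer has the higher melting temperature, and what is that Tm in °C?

Primer F: A+T=4, G+C=14 → Tm = 2(4)+4(14) = 64°C
Primer R: A+T=4, G+C=12 → Tm = 2(4)+4(12) = 56°C
64°C vs 56°C → primer F is higher.

Primer F, 64°C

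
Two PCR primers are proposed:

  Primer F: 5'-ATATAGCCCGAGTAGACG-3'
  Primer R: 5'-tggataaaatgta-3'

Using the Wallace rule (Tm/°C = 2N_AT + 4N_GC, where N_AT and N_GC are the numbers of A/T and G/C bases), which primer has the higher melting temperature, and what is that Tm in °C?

Primer F, 54°C

Primer F: A+T=9, G+C=9 → Tm = 2(9)+4(9) = 54°C
Primer R: A+T=10, G+C=3 → Tm = 2(10)+4(3) = 32°C
54°C vs 32°C → primer F is higher.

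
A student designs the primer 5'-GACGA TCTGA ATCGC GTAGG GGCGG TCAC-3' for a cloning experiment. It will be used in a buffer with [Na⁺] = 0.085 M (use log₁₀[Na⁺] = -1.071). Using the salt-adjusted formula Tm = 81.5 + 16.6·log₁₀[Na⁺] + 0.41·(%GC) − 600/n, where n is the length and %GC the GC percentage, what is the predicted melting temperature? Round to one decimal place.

68.5°C

Length n = 29. G=11, A=6, T=5, C=7
G+C = 18, so %GC = 18/29 × 100 = 62.069%
Salt term: 16.6 × (-1.071) = -17.779
GC term: 0.41 × 62.069 = 25.448; length term: −600/29 = −20.69
Tm = 81.5 + (-17.779) + 25.448 − 20.69 = 68.479 → 68.5°C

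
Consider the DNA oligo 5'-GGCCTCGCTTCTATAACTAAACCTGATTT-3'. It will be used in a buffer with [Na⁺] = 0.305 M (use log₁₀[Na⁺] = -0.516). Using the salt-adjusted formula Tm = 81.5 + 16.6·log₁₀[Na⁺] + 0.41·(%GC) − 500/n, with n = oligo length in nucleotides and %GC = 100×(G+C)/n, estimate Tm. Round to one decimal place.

Length n = 29. T=10, G=4, A=7, C=8
G+C = 12, so %GC = 12/29 × 100 = 41.379%
Salt term: 16.6 × (-0.516) = -8.566
GC term: 0.41 × 41.379 = 16.965; length term: −500/29 = −17.241
Tm = 81.5 + (-8.566) + 16.965 − 17.241 = 72.658 → 72.7°C

72.7°C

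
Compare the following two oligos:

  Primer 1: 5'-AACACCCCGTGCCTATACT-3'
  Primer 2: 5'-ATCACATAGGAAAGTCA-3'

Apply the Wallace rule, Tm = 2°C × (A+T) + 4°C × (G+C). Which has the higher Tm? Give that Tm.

Primer 1: A+T=9, G+C=10 → Tm = 2(9)+4(10) = 58°C
Primer 2: A+T=11, G+C=6 → Tm = 2(11)+4(6) = 46°C
58°C vs 46°C → primer 1 is higher.

Primer 1, 58°C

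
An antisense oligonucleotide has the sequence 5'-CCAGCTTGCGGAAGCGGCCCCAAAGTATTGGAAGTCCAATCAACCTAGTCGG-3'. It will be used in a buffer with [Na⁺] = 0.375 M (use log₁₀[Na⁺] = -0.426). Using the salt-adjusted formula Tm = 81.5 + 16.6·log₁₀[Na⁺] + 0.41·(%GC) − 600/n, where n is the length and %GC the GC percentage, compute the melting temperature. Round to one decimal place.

85.8°C

Length n = 52. Counting bases: A=14, G=14, C=15, T=9
G+C = 29, so %GC = 29/52 × 100 = 55.769%
Salt term: 16.6 × (-0.426) = -7.072
GC term: 0.41 × 55.769 = 22.865; length term: −600/52 = −11.538
Tm = 81.5 + (-7.072) + 22.865 − 11.538 = 85.755 → 85.8°C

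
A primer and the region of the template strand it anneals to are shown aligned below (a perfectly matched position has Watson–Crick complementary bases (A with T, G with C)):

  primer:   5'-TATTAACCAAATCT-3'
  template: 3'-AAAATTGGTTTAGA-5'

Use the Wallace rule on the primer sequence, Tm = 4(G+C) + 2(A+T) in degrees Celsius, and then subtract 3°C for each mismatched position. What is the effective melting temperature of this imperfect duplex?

Primer base counts: A=6, T=5, G=0, C=3 → A+T=11, G+C=3
Perfect-match Tm = 2(11) + 4(3) = 22 + 12 = 34°C
Mismatches (positions where the bases are not complementary): 1 (at position 2)
Effective Tm = 34 − 1×3 = 34 − 3 = 31°C

31°C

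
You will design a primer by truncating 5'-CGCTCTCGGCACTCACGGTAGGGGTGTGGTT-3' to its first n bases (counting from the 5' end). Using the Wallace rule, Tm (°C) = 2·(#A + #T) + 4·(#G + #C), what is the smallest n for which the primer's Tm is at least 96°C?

First 28 bases: CGCTCTCGGCACTCACGGTAGGGGTGTG → Tm = 94°C (< 96°C)
First 29 bases: CGCTCTCGGCACTCACGGTAGGGGTGTGG → Tm = 98°C (≥ 96°C)
Each additional base adds 2°C (A/T) or 4°C (G/C), so Tm is non-decreasing in n; n = 29 is the first length to reach 96°C.

n = 29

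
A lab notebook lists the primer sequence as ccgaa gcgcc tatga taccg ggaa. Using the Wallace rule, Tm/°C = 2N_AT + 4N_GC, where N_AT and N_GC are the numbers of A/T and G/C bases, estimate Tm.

76°C

Counting bases: C=7, A=7, G=7, T=3
A+T = 10, G+C = 14
Tm = 4·14 + 2·10 = 56 + 20 = 76°C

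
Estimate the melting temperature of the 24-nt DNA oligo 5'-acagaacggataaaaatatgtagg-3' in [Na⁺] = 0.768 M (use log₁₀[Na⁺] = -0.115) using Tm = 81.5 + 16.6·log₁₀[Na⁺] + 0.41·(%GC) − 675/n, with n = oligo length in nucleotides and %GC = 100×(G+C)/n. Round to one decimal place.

65.1°C

Length n = 24. Base counts: G=6, T=4, C=2, A=12
G+C = 8, so %GC = 8/24 × 100 = 33.333%
Salt term: 16.6 × (-0.115) = -1.909
GC term: 0.41 × 33.333 = 13.667; length term: −675/24 = −28.125
Tm = 81.5 + (-1.909) + 13.667 − 28.125 = 65.133 → 65.1°C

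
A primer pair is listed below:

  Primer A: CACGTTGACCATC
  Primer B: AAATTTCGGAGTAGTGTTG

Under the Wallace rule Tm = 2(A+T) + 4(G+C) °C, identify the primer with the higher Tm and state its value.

Primer A: A+T=6, G+C=7 → Tm = 2(6)+4(7) = 40°C
Primer B: A+T=12, G+C=7 → Tm = 2(12)+4(7) = 52°C
40°C vs 52°C → primer B is higher.

Primer B, 52°C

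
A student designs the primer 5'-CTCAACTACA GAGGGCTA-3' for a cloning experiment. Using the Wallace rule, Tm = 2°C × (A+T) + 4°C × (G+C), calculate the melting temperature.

C=5, G=4, T=3, A=6
AT pairs contribute 9, GC pairs contribute 9.
Tm = 4·9 + 2·9 = 36 + 18 = 54°C

54°C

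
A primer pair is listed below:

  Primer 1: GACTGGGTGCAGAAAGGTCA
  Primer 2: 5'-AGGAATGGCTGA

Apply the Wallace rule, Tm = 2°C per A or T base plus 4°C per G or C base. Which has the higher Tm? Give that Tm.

Primer 1: A+T=9, G+C=11 → Tm = 2(9)+4(11) = 62°C
Primer 2: A+T=6, G+C=6 → Tm = 2(6)+4(6) = 36°C
62°C vs 36°C → primer 1 is higher.

Primer 1, 62°C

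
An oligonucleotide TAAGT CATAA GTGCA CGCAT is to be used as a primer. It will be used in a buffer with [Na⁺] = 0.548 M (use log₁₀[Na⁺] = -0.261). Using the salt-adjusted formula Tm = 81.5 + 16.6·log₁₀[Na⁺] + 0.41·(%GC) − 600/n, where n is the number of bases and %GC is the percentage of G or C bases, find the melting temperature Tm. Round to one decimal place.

63.6°C

Length n = 20. Scanning the sequence gives C=4, T=5, A=7, G=4.
G+C = 8, so %GC = 8/20 × 100 = 40%
Salt term: 16.6 × (-0.261) = -4.333
GC term: 0.41 × 40 = 16.4; length term: −600/20 = −30
Tm = 81.5 + (-4.333) + 16.4 − 30 = 63.567 → 63.6°C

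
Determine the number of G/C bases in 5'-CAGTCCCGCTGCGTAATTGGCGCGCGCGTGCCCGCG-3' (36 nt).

27

G=13, C=14, T=6, A=3
Total G or C: 13 + 14 = 27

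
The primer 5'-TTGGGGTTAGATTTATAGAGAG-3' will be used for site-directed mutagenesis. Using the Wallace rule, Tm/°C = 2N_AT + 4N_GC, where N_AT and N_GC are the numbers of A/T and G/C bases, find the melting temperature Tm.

60°C

A=6, T=8, C=0, G=8
So N_AT = 14 and N_GC = 8.
Tm = 2×14 + 4×8 = 60°C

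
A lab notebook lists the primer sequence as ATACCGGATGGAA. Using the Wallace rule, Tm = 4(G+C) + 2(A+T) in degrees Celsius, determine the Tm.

G=4, T=2, A=5, C=2
AT pairs contribute 7, GC pairs contribute 6.
Tm = 2×7 + 4×6 = 38°C

38°C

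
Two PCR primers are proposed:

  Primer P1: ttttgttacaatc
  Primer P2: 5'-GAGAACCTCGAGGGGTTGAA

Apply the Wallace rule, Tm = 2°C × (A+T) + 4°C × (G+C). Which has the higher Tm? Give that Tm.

Primer P2, 62°C

Primer P1: A+T=10, G+C=3 → Tm = 2(10)+4(3) = 32°C
Primer P2: A+T=9, G+C=11 → Tm = 2(9)+4(11) = 62°C
32°C vs 62°C → primer P2 is higher.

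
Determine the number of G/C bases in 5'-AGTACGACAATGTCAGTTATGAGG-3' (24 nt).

Base counts: A=8, T=6, C=3, G=7
Total G or C: 7 + 3 = 10

10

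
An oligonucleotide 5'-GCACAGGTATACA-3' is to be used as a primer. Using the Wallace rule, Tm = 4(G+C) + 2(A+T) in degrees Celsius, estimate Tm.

Base counts: G=3, C=3, T=2, A=5
AT pairs contribute 7, GC pairs contribute 6.
Tm = 2(7) + 4(6) = 14 + 24 = 38°C

38°C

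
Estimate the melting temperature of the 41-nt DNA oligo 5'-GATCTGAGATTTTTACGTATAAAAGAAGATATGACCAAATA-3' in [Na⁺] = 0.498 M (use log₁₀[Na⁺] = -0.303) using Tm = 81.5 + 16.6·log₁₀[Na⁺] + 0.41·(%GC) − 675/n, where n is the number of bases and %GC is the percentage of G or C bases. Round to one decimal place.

71.0°C

Length n = 41. Scanning the sequence gives T=12, C=4, A=18, G=7.
G+C = 11, so %GC = 11/41 × 100 = 26.829%
Salt term: 16.6 × (-0.303) = -5.03
GC term: 0.41 × 26.829 = 11; length term: −675/41 = −16.463
Tm = 81.5 + (-5.03) + 11 − 16.463 = 71.007 → 71.0°C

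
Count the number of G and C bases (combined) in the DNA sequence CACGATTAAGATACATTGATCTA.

7

T=7, C=4, G=3, A=9
Total G or C: 3 + 4 = 7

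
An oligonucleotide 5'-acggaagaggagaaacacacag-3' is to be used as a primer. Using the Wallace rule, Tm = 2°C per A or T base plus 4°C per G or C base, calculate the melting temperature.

T=0, A=11, C=4, G=7
So N_AT = 11 and N_GC = 11.
Tm = 4·11 + 2·11 = 44 + 22 = 66°C

66°C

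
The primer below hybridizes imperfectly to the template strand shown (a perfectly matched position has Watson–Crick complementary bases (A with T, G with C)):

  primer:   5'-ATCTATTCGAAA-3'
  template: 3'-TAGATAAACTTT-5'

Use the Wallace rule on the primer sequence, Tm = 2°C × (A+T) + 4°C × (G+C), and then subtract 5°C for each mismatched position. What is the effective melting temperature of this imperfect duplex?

Primer base counts: A=5, T=4, G=1, C=2 → A+T=9, G+C=3
Perfect-match Tm = 2(9) + 4(3) = 18 + 12 = 30°C
Mismatches (positions where the bases are not complementary): 1 (at position 8)
Effective Tm = 30 − 1×5 = 30 − 5 = 25°C

25°C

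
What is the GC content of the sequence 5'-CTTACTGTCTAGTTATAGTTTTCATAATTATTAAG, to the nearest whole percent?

Counting bases: G=4, T=17, C=4, A=10
G+C = 4 + 4 = 8 out of 35 bases
%GC = 8/35 × 100 = 22.86% ≈ 23%

23%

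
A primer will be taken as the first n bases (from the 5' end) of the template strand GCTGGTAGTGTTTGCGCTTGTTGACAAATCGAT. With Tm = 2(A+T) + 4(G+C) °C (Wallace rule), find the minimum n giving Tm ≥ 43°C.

First 14 bases: GCTGGTAGTGTTTG → Tm = 42°C (< 43°C)
First 15 bases: GCTGGTAGTGTTTGC → Tm = 46°C (≥ 43°C)
Since every base adds ≥2°C, Tm only increases with n, so the threshold is first crossed at n = 15.

n = 15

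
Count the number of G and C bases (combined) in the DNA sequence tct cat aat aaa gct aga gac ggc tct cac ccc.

Counting bases: A=10, G=5, T=7, C=11
Total G or C: 5 + 11 = 16

16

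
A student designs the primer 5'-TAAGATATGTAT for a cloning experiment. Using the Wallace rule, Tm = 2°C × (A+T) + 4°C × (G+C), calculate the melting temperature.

28°C

A=5, T=5, G=2, C=0
So N_AT = 10 and N_GC = 2.
Tm = 4·2 + 2·10 = 8 + 20 = 28°C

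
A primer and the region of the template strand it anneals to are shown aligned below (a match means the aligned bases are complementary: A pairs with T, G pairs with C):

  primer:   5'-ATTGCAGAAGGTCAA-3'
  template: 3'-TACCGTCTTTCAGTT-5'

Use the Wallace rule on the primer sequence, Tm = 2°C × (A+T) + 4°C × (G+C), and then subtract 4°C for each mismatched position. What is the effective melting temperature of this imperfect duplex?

34°C

Primer base counts: A=6, T=3, G=4, C=2 → A+T=9, G+C=6
Perfect-match Tm = 2(9) + 4(6) = 18 + 24 = 42°C
Mismatches (positions where the bases are not complementary): 2 (at positions 3, 10)
Effective Tm = 42 − 2×4 = 42 − 8 = 34°C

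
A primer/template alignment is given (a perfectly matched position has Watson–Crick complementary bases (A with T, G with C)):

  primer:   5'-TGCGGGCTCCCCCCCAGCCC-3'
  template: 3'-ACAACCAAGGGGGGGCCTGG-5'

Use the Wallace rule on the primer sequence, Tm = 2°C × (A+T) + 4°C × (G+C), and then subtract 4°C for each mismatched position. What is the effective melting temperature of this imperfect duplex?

54°C

Primer base counts: A=1, T=2, G=5, C=12 → A+T=3, G+C=17
Perfect-match Tm = 2(3) + 4(17) = 6 + 68 = 74°C
Mismatches (positions where the bases are not complementary): 5 (at positions 3, 4, 7, 16, 18)
Effective Tm = 74 − 5×4 = 74 − 20 = 54°C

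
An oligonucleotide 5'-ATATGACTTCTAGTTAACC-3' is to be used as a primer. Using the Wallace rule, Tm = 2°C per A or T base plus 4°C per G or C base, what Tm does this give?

50°C

T=7, A=6, G=2, C=4
So N_AT = 13 and N_GC = 6.
Tm = 2×13 + 4×6 = 50°C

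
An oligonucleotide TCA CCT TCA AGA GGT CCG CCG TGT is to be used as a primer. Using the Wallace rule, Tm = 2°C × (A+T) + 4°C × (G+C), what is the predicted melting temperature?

76°C

C=8, A=4, T=6, G=6
A+T = 10, G+C = 14
Tm = 2(10) + 4(14) = 20 + 56 = 76°C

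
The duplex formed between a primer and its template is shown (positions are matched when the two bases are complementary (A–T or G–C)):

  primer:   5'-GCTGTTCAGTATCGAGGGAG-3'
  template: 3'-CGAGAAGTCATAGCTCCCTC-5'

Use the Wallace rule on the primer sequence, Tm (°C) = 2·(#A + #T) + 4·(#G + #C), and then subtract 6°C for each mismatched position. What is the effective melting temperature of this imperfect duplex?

56°C

Primer base counts: A=4, T=5, G=8, C=3 → A+T=9, G+C=11
Perfect-match Tm = 2(9) + 4(11) = 18 + 44 = 62°C
Mismatches (positions where the bases are not complementary): 1 (at position 4)
Effective Tm = 62 − 1×6 = 62 − 6 = 56°C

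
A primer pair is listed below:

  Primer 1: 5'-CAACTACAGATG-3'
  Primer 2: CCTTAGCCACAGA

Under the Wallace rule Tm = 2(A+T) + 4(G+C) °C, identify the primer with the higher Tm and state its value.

Primer 1: A+T=7, G+C=5 → Tm = 2(7)+4(5) = 34°C
Primer 2: A+T=6, G+C=7 → Tm = 2(6)+4(7) = 40°C
34°C vs 40°C → primer 2 is higher.

Primer 2, 40°C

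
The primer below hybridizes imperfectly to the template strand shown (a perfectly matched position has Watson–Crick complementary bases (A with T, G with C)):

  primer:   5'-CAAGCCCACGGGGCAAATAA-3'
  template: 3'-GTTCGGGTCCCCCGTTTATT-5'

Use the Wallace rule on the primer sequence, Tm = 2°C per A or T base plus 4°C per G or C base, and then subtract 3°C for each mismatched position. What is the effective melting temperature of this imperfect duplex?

Primer base counts: A=8, T=1, G=5, C=6 → A+T=9, G+C=11
Perfect-match Tm = 2(9) + 4(11) = 18 + 44 = 62°C
Mismatches (positions where the bases are not complementary): 1 (at position 9)
Effective Tm = 62 − 1×3 = 62 − 3 = 59°C

59°C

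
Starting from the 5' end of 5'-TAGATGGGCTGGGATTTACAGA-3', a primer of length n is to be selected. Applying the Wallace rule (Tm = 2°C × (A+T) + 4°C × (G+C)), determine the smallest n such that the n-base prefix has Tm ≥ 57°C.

First 19 bases: TAGATGGGCTGGGATTTAC → Tm = 56°C (< 57°C)
First 20 bases: TAGATGGGCTGGGATTTACA → Tm = 58°C (≥ 57°C)
Each additional base adds 2°C (A/T) or 4°C (G/C), so Tm is non-decreasing in n; n = 20 is the first length to reach 57°C.

n = 20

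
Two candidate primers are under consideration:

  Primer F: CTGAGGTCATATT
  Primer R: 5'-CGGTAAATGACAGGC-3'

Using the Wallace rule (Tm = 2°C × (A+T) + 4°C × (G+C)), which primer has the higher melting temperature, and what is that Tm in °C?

Primer F: A+T=8, G+C=5 → Tm = 2(8)+4(5) = 36°C
Primer R: A+T=7, G+C=8 → Tm = 2(7)+4(8) = 46°C
36°C vs 46°C → primer R is higher.

Primer R, 46°C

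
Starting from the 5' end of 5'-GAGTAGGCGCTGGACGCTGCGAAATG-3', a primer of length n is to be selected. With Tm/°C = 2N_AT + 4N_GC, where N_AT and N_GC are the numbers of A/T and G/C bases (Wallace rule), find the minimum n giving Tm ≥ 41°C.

n = 13

First 12 bases: GAGTAGGCGCTG → Tm = 40°C (< 41°C)
First 13 bases: GAGTAGGCGCTGG → Tm = 44°C (≥ 41°C)
Since every base adds ≥2°C, Tm only increases with n, so the threshold is first crossed at n = 13.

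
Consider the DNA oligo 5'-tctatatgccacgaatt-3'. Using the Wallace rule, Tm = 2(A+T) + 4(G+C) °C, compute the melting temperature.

Base counts: C=4, G=2, T=6, A=5
So N_AT = 11 and N_GC = 6.
Tm = 4·6 + 2·11 = 24 + 22 = 46°C

46°C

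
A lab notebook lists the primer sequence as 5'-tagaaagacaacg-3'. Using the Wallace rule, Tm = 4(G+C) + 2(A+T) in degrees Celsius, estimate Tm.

36°C

Scanning the sequence gives C=2, T=1, A=7, G=3.
AT pairs contribute 8, GC pairs contribute 5.
Tm = 4·5 + 2·8 = 20 + 16 = 36°C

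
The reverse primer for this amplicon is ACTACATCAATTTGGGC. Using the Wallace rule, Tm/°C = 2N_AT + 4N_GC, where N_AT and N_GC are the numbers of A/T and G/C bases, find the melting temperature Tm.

48°C

A=5, T=5, G=3, C=4
A+T = 10, G+C = 7
Tm = 2(10) + 4(7) = 20 + 28 = 48°C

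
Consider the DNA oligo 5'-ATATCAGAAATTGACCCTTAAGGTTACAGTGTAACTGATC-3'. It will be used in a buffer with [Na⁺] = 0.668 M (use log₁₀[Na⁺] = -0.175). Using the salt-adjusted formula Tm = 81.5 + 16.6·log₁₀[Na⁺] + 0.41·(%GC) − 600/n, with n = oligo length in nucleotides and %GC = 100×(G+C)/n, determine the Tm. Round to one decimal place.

Length n = 40. Base counts: G=7, T=12, A=14, C=7
G+C = 14, so %GC = 14/40 × 100 = 35%
Salt term: 16.6 × (-0.175) = -2.905
GC term: 0.41 × 35 = 14.35; length term: −600/40 = −15
Tm = 81.5 + (-2.905) + 14.35 − 15 = 77.945 → 77.9°C

77.9°C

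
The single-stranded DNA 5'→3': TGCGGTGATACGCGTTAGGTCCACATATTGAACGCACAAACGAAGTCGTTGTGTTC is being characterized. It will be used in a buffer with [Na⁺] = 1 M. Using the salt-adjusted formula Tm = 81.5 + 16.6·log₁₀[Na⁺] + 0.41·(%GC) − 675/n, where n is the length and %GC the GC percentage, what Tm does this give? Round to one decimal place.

89.2°C

Length n = 56. Scanning the sequence gives A=14, T=15, C=12, G=15.
G+C = 27, so %GC = 27/56 × 100 = 48.214%
Salt term: 16.6 × (0) = 0
GC term: 0.41 × 48.214 = 19.768; length term: −675/56 = −12.054
Tm = 81.5 + (0) + 19.768 − 12.054 = 89.214 → 89.2°C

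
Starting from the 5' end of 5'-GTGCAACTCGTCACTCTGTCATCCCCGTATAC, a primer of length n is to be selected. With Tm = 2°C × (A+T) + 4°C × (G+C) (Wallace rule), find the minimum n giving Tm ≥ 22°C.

n = 7

First 6 bases: GTGCAA → Tm = 18°C (< 22°C)
First 7 bases: GTGCAAC → Tm = 22°C (≥ 22°C)
Each additional base adds 2°C (A/T) or 4°C (G/C), so Tm is non-decreasing in n; n = 7 is the first length to reach 22°C.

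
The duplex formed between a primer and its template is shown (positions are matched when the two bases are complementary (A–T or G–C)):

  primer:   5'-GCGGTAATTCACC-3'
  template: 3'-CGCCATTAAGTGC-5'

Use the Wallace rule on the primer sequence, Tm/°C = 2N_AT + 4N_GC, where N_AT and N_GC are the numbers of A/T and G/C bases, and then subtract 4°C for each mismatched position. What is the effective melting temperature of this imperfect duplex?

Primer base counts: A=3, T=3, G=3, C=4 → A+T=6, G+C=7
Perfect-match Tm = 2(6) + 4(7) = 12 + 28 = 40°C
Mismatches (positions where the bases are not complementary): 1 (at position 13)
Effective Tm = 40 − 1×4 = 40 − 4 = 36°C

36°C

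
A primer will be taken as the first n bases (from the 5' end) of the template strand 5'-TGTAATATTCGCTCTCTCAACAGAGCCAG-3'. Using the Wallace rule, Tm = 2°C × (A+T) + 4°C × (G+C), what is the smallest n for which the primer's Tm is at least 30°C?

First 11 bases: TGTAATATTCG → Tm = 28°C (< 30°C)
First 12 bases: TGTAATATTCGC → Tm = 32°C (≥ 30°C)
Each additional base adds 2°C (A/T) or 4°C (G/C), so Tm is non-decreasing in n; n = 12 is the first length to reach 30°C.

n = 12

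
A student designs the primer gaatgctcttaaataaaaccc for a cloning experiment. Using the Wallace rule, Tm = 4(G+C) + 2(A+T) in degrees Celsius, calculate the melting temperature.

56°C

Base counts: T=5, G=2, C=5, A=9
So N_AT = 14 and N_GC = 7.
Tm = 4·7 + 2·14 = 28 + 28 = 56°C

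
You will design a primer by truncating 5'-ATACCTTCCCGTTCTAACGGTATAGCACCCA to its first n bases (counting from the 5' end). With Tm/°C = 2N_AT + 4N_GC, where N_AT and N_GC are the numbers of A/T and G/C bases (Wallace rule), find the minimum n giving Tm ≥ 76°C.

First 25 bases: ATACCTTCCCGTTCTAACGGTATAG → Tm = 72°C (< 76°C)
First 26 bases: ATACCTTCCCGTTCTAACGGTATAGC → Tm = 76°C (≥ 76°C)
Each additional base adds 2°C (A/T) or 4°C (G/C), so Tm is non-decreasing in n; n = 26 is the first length to reach 76°C.

n = 26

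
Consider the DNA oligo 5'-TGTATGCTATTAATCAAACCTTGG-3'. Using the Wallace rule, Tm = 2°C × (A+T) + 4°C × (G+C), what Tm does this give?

64°C

Base counts: G=4, C=4, A=7, T=9
So N_AT = 16 and N_GC = 8.
Tm = 2×16 + 4×8 = 64°C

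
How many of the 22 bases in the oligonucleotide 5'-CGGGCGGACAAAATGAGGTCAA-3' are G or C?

12

C=4, G=8, T=2, A=8
G+C = 8 + 4 = 12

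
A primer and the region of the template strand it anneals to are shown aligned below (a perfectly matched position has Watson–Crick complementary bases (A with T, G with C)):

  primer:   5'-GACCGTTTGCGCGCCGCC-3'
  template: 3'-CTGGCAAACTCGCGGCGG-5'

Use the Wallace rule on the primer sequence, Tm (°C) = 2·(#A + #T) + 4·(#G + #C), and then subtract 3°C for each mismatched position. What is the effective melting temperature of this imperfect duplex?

Primer base counts: A=1, T=3, G=6, C=8 → A+T=4, G+C=14
Perfect-match Tm = 2(4) + 4(14) = 8 + 56 = 64°C
Mismatches (positions where the bases are not complementary): 1 (at position 10)
Effective Tm = 64 − 1×3 = 64 − 3 = 61°C

61°C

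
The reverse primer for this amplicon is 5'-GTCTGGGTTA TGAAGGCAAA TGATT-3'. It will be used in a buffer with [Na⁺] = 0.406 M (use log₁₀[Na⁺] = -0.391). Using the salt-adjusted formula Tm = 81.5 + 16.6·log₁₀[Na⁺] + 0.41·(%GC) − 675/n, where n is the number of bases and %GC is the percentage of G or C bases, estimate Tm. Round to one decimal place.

Length n = 25. Scanning the sequence gives A=7, G=8, C=2, T=8.
G+C = 10, so %GC = 10/25 × 100 = 40%
Salt term: 16.6 × (-0.391) = -6.491
GC term: 0.41 × 40 = 16.4; length term: −675/25 = −27
Tm = 81.5 + (-6.491) + 16.4 − 27 = 64.409 → 64.4°C

64.4°C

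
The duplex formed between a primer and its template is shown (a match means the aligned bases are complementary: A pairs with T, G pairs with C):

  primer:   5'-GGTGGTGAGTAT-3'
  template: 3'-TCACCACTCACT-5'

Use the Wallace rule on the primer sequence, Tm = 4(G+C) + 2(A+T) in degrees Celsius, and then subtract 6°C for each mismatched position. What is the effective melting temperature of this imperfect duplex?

Primer base counts: A=2, T=4, G=6, C=0 → A+T=6, G+C=6
Perfect-match Tm = 2(6) + 4(6) = 12 + 24 = 36°C
Mismatches (positions where the bases are not complementary): 3 (at positions 1, 11, 12)
Effective Tm = 36 − 3×6 = 36 − 18 = 18°C

18°C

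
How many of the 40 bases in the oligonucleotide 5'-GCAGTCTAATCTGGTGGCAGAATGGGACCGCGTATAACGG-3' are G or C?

22

Scanning the sequence gives A=10, G=14, C=8, T=8.
Total G or C: 14 + 8 = 22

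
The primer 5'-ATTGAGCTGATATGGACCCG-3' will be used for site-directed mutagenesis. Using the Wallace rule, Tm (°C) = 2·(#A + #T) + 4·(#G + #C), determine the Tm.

Counting bases: C=4, G=6, T=5, A=5
AT pairs contribute 10, GC pairs contribute 10.
Tm = 4·10 + 2·10 = 40 + 20 = 60°C

60°C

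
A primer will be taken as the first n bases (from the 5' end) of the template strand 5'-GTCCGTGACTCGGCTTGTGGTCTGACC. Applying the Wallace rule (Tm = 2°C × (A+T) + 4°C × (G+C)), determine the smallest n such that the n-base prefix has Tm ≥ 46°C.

First 13 bases: GTCCGTGACTCGG → Tm = 44°C (< 46°C)
First 14 bases: GTCCGTGACTCGGC → Tm = 48°C (≥ 46°C)
Each additional base adds 2°C (A/T) or 4°C (G/C), so Tm is non-decreasing in n; n = 14 is the first length to reach 46°C.

n = 14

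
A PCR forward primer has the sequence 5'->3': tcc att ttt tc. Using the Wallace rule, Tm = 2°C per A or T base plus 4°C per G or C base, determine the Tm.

28°C

G=0, T=7, A=1, C=3
AT pairs contribute 8, GC pairs contribute 3.
Tm = 4·3 + 2·8 = 12 + 16 = 28°C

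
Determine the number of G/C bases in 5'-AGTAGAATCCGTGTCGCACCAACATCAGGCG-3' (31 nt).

A=9, C=9, G=8, T=5
Total G or C: 8 + 9 = 17

17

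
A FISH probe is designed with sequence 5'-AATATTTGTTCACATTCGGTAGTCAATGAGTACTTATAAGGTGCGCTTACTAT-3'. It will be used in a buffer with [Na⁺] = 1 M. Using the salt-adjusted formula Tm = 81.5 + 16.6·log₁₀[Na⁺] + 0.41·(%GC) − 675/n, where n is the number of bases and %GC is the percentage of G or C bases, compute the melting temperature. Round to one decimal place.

82.7°C

Length n = 53. A=15, C=8, T=20, G=10
G+C = 18, so %GC = 18/53 × 100 = 33.962%
Salt term: 16.6 × (0) = 0
GC term: 0.41 × 33.962 = 13.924; length term: −675/53 = −12.736
Tm = 81.5 + (0) + 13.924 − 12.736 = 82.688 → 82.7°C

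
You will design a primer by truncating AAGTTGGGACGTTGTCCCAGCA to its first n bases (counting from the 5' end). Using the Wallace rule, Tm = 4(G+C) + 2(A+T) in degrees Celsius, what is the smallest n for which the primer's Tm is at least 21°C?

n = 8

First 7 bases: AAGTTGG → Tm = 20°C (< 21°C)
First 8 bases: AAGTTGGG → Tm = 24°C (≥ 21°C)
Each additional base adds 2°C (A/T) or 4°C (G/C), so Tm is non-decreasing in n; n = 8 is the first length to reach 21°C.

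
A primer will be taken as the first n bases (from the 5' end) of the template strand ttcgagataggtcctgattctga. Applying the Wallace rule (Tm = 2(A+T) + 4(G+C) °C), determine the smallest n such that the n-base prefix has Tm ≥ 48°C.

n = 16

First 15 bases: TTCGAGATAGGTCCT → Tm = 44°C (< 48°C)
First 16 bases: TTCGAGATAGGTCCTG → Tm = 48°C (≥ 48°C)
Each additional base adds 2°C (A/T) or 4°C (G/C), so Tm is non-decreasing in n; n = 16 is the first length to reach 48°C.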